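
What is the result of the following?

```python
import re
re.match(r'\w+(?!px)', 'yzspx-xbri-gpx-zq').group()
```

'yzspx'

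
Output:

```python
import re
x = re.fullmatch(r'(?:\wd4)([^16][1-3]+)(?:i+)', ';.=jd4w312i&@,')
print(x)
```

For `fullmatch`, every character of the input must be accounted for by the pattern.
Here there's no way to consume every character, so the call returns None.

None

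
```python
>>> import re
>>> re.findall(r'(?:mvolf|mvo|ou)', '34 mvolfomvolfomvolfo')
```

['mvolf', 'mvolf', 'mvolf']

`|` is ordered: at each position the engine commits to the first alternative that works.
No capturing groups, so `findall` returns the 3 full match strings.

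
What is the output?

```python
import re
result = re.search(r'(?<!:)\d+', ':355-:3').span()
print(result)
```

(2, 4)

`(?!…)`/`(?<!…)` only lets a position through if the neighbouring text does NOT match; no characters are consumed.
`re.search` tries every starting position until one works.
The match spans [2:4] → '55'.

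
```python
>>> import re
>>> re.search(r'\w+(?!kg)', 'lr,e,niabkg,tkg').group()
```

'lr'

The negative lookaround is zero-width — it rules out positions where the adjacent text would match, without consuming anything.
`re.search` scans for the first position where the pattern succeeds.
The match spans [0:2] → 'lr'.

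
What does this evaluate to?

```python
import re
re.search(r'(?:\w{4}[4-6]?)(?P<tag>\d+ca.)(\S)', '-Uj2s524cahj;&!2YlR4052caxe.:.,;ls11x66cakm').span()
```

(1, 12)

This matches exactly 4 of a word character, then optionally a character in [4-6] (non-capturing group); then one or more of a digit, then the literal 'ca', then any character (captured as 'tag'); then a non-whitespace character (captured).
`search` walks the string left to right and returns the first match it finds.
The match spans [1:12] → 'Uj2s524cahj'.
Captured: group 1 = '24cah', group 2 = 'j'.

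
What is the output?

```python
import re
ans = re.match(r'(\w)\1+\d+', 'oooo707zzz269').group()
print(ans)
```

oooo707

After group 1 captures some text, `\1` only succeeds where that same text appears again.
`re.match` won't scan ahead — the pattern has to work from the very first character.
The match spans [0:7] → 'oooo707'.
Captured: group 1 = 'o'.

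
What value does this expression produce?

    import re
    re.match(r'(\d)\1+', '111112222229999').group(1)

'1'

The backreference `\1` re-matches whatever the first group consumed, character for character.
With `match`, the pattern is implicitly anchored at the beginning.
The match spans [0:5] → '11111'.
Captured: group 1 = '1'.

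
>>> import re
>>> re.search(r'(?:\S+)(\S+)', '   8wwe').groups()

('e',)

The pattern matches one or more of a non-whitespace character (non-capturing group); then one or more of a non-whitespace character (captured).
`re.search` scans for the first position where the pattern succeeds.
The match spans [3:7] → '8wwe'.
Captured: group 1 = 'e'.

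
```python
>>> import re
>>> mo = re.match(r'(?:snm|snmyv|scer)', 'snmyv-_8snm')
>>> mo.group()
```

'snm'

Branches in `(...|...)` are attempted left-to-right; the first branch that allows the whole pattern to succeed is taken.
`re.match` only tries the pattern at the start of the string.
The match spans [0:3] → 'snm'.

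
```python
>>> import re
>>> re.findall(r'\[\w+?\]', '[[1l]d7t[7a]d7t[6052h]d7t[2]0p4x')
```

['[1l]', '[7a]', '[6052h]', '[2]']

`findall` yields the raw match text (4 of them) because the pattern has no groups.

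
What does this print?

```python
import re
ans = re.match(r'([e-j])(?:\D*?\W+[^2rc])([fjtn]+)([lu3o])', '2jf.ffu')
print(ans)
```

None

Pattern: a character in [e-j] (captured); then zero or more of a non-digit (lazy), then one or more of a non-word character, then any character except [2rc] (non-capturing group); then one or more of one of [fjtn] (captured); then one of [lu3o] (captured).
`re.match` won't scan ahead — the pattern has to work from the very first character.
Here position 0 doesn't satisfy it, so the call returns None.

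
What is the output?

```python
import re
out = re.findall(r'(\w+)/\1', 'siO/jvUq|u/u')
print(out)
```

['u']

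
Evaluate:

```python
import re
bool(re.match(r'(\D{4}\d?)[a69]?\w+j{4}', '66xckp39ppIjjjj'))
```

False

Pattern: exactly 4 of a non-digit, then optionally a digit (captured); then optionally one of [a69], then one or more of a word character, then exactly 4 of the literal 'j'.
`re.match` only tries the pattern at the start of the string.
Here position 0 doesn't satisfy it, so the call returns None, and `bool(None)` is False.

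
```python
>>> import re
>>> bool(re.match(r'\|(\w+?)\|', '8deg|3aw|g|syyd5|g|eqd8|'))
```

False

`re.match` only tries the pattern at the start of the string.
Here the pattern fails at index 0, so the call returns None, and `bool(None)` is False.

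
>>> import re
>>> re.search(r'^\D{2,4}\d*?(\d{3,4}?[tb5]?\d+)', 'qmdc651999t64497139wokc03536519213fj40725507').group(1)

The match spans [0:10] → 'qmdc651999'.
Captured: group 1 = '651999'.

'651999'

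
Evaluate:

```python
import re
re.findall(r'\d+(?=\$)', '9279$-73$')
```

['9279', '73']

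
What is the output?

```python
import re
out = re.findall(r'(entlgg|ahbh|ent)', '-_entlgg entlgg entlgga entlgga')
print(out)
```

`|` is ordered: at each position the engine commits to the first alternative that works.
Walking the string: at [2:8] match 'entlgg', group 1 = 'entlgg'; at [9:15] match 'entlgg', group 1 = 'entlgg'; at [16:22] match 'entlgg', group 1 = 'entlgg'; at [24:30] match 'entlgg', group 1 = 'entlgg'.
`findall` collects group 1 from each match (4 total).

['entlgg', 'entlgg', 'entlgg', 'entlgg']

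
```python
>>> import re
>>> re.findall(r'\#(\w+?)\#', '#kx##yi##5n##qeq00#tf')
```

Matches: at [0:4] match '#kx#', group 1 = 'kx'; at [4:8] match '#yi#', group 1 = 'yi'; at [8:12] match '#5n#', group 1 = '5n'; at [12:19] match '#qeq00#', group 1 = 'qeq00'.
With a single group, `findall` returns only what that group captured — 4 items.

['kx', 'yi', '5n', 'qeq00']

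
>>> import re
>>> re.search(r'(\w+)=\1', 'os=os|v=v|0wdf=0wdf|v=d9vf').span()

The backreference `\1` re-matches whatever the first group consumed, character for character.
The match spans [0:5] → 'os=os'.

(0, 5)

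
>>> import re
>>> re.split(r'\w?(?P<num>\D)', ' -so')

['', ' ', '', '-', '', 'o', '']

Pattern: optionally a word character; then a non-digit (captured as 'num').
With a capturing group present, the delimiter's captured portion is kept in the result list.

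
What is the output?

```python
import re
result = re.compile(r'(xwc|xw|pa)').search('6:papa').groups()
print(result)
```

The match spans [2:4] → 'pa'.
Captured: group 1 = 'pa'.

('pa',)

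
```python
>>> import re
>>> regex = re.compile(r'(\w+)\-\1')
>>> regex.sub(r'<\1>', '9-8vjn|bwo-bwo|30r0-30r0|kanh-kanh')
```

The backreference `\1` re-matches whatever the first group consumed, character for character.
Matches: at [7:14] → 'bwo-bwo'; at [15:24] → '30r0-30r0'; at [25:34] → 'kanh-kanh'.
Each match is replaced using the text its own group 1 captured.

'9-8vjn|<bwo>|<30r0>|<kanh>'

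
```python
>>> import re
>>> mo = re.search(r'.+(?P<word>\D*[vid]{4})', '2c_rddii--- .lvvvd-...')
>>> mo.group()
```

Pattern: one or more of any character; then zero or more of a non-digit, then exactly 4 of one of [vid] (captured as 'word').
`re.search` tries every starting position until one works.
The match spans [0:18] → '2c_rddii--- .lvvvd'.
Captured: group 1 = 'vvvd'.

'2c_rddii--- .lvvvd'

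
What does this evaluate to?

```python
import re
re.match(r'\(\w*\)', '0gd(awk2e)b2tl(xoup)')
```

None

`re.match` only tries the pattern at the start of the string.
Here position 0 doesn't satisfy it, so the call returns None.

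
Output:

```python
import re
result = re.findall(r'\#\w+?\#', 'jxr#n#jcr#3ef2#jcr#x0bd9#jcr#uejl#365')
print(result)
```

['#n#', '#3ef2#', '#x0bd9#', '#uejl#']

Since nothing is captured, `findall` lists the 4 matched substrings directly.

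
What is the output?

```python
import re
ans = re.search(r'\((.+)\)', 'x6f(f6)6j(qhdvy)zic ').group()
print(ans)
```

(f6)6j(qhdvy)

`re.search` scans for the first position where the pattern succeeds.
The match spans [3:16] → '(f6)6j(qhdvy)'.
Captured: group 1 = 'f6)6j(qhdvy'.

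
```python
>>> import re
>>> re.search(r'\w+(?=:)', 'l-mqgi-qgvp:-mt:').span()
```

The lookaround is zero-width — it requires the adjacent text to match without consuming it, so the asserted text isn't part of the match.
Unlike `match`, `search` isn't anchored — it looks for the pattern anywhere in the string.
The match spans [7:11] → 'qgvp'.

(7, 11)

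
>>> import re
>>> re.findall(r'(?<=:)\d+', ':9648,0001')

['9648']

The positive lookaround only admits positions where the adjacent text matches; those characters stay outside the span.
Walking the string: at [1:5] → '9648'.
No capturing groups, so `findall` returns the 1 full match string.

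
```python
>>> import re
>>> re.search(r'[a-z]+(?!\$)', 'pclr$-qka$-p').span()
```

(0, 3)

The negative lookahead/lookbehind blocks any match where the forbidden context is present.
`re.search` tries every starting position until one works.
The match spans [0:3] → 'pcl'.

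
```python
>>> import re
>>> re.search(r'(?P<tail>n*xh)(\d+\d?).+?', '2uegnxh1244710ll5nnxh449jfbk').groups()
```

('nxh', '1244710')

Pattern: zero or more of a literal 'n', then the literal 'xh' (captured as 'tail'); then one or more of a digit, then optionally a digit (captured); then one or more of any character (lazy).
Lazy quantifiers expand one character at a time until the remainder of the pattern can match.
`search` walks the string left to right and returns the first match it finds.
The match spans [4:15] → 'nxh1244710l'.
Captured: group 1 = 'nxh', group 2 = '1244710'.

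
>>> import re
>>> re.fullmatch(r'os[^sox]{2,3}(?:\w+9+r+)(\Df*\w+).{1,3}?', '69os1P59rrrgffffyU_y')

None

This matches the literal 'os', then 2 to 3 of any character except [sox]; then one or more of a word character, then one or more of the literal '9', then one or more of the literal 'r' (non-capturing group); then a non-digit, then zero or more of the literal 'f', then one or more of a word character (captured); then 1 to 3 of any character (lazy).
For `fullmatch`, every character of the input must be accounted for by the pattern.
Here the pattern can't cover the whole string, so the call returns None.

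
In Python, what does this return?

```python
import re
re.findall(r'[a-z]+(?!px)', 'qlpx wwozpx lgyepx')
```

['qlpx', 'wwozpx', 'lgyepx']

`(?!…)`/`(?<!…)` only lets a position through if the neighbouring text does NOT match; no characters are consumed.
Matches: at [0:4] → 'qlpx'; at [5:11] → 'wwozpx'; at [12:18] → 'lgyepx'.
With no groups in the pattern, `findall` gives back each whole match — 3 here.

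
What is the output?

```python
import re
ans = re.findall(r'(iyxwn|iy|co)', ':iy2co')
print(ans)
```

One capturing group, so `findall` returns just the captured substring from each match — 2 in all.

['iy', 'co']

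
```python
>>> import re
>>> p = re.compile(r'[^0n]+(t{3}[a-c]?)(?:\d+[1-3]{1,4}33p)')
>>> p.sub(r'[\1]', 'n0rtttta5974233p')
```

'n0[ttta]'

The pattern matches one or more of any character except [0n]; then exactly 3 of the literal 't', then optionally a character in [a-c] (captured); then one or more of a digit, then 1 to 4 of a character in [1-3], then the literal '33p' (non-capturing group).
Matches: at [2:16] → 'rtttta5974233p'.
The replacement refers to a captured group, so each match is rewritten using its own captured text.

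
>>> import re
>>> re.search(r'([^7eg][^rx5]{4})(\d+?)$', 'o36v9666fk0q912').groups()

The match spans [7:15] → '6fk0q912'.
Captured: group 1 = '6fk0q', group 2 = '912'.

('6fk0q', '912')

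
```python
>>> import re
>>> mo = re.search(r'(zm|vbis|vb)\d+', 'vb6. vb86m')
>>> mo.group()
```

The match spans [0:3] → 'vb6'.

'vb6'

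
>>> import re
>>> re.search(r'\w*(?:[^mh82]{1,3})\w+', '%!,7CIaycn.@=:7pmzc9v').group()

This matches zero or more of a word character; then 1 to 3 of any character except [mh82] (non-capturing group); then one or more of a word character.
`search` walks the string left to right and returns the first match it finds.
The match spans [0:10] → '%!,7CIaycn'.

'%!,7CIaycn'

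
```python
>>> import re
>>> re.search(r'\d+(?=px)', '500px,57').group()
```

'500'

The `(?=…)`/`(?<=…)` assertion just peeks at neighbouring text; it doesn't advance the match position.
The match spans [0:3] → '500'.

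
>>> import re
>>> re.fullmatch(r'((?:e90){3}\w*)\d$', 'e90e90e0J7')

None

`re.fullmatch` is like wrapping the pattern in `^…$` (in single-line mode).
Here the pattern can't cover the whole string, so the call returns None.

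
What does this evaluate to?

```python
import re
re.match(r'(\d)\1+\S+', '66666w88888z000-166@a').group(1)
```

After group 1 captures some text, `\1` only succeeds where that same text appears again.
`match` is anchored at position 0; if the pattern doesn't fit there, it returns None.
The match spans [0:21] → '66666w88888z000-166@a'.
Captured: group 1 = '6'.

'6'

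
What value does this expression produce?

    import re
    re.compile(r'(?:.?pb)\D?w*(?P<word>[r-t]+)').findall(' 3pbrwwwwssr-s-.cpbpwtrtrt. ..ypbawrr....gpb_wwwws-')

['ssr', 'trtrt', 'rr', 's']

One capturing group, so `findall` returns just the captured substring from each match — 4 in all.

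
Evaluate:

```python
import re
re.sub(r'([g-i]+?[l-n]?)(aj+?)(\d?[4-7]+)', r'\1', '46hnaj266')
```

This matches one or more of a character in [g-i] (lazy), then optionally a character in [l-n] (captured); then a literal 'a', then one or more of a literal 'j' (lazy) (captured); then optionally a digit, then one or more of a character in [4-7] (captured).
Matches: at [2:9] → 'hnaj266'.
Each match is replaced using the text its own group 1 captured.

'46hn'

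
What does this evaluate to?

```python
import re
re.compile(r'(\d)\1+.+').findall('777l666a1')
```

['7']

The backreference `\1` re-matches whatever the first group consumed, character for character.
Walking the string: at [0:9] match '777l666a1', group 1 = '7'.
Because there's exactly one group, `findall` drops the full match and keeps group 1 from the one hit.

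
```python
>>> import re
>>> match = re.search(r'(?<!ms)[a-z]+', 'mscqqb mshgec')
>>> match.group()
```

'mscqqb'

The negative lookahead/lookbehind blocks any match where the forbidden context is present.
`re.search` scans for the first position where the pattern succeeds.
The match spans [0:6] → 'mscqqb'.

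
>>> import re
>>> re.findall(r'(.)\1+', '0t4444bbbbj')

A backreference is literal: `\1` must see the identical characters the first group matched.
Matches: at [2:6] match '4444', group 1 = '4'; at [6:10] match 'bbbb', group 1 = 'b'.
`findall` collects group 1 from each match (2 total).

['4', 'b']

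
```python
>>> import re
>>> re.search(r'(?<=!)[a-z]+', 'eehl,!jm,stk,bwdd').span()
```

(6, 8)

The lookaround is zero-width — it requires the adjacent text to match without consuming it, so the asserted text isn't part of the match.
`re.search` tries every starting position until one works.
The match spans [6:8] → 'jm'.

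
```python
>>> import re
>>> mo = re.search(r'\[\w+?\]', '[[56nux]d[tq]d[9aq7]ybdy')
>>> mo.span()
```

The match spans [1:8] → '[56nux]'.

(1, 8)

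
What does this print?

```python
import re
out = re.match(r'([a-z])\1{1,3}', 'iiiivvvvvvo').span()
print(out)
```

(0, 4)

With `match`, the pattern is implicitly anchored at the beginning.
The match spans [0:4] → 'iiii'.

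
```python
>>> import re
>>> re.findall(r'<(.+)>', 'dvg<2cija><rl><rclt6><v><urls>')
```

One capturing group, so `findall` returns just the captured substring from the one match — 1 in all.

['2cija><rl><rclt6><v><urls']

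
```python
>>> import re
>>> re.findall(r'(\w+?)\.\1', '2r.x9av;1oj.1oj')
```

['1oj']

`\1` has to match the exact text group 1 already captured.
Matches: at [8:15] match '1oj.1oj', group 1 = '1oj'.
With a single group, `findall` returns only what that group captured — 1 item.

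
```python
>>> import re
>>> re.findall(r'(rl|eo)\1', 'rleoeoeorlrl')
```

['eo', 'rl']

The backreference `\1` re-matches whatever the first group consumed, character for character.
Matches: at [2:6] match 'eoeo', group 1 = 'eo'; at [8:12] match 'rlrl', group 1 = 'rl'.
Because there's exactly one group, `findall` drops the full match and keeps group 1 from each hit.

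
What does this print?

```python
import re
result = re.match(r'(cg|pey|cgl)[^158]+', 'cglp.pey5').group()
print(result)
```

`match` is anchored at position 0; if the pattern doesn't fit there, it returns None.
The match spans [0:8] → 'cglp.pey'.
Captured: group 1 = 'cg'.

cglp.pey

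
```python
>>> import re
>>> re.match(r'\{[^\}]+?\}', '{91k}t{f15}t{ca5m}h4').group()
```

'{91k}'

`re.match` only tries the pattern at the start of the string.
The match spans [0:5] → '{91k}'.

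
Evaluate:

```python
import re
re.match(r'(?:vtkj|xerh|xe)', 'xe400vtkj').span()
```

With `match`, the pattern is implicitly anchored at the beginning.
The match spans [0:2] → 'xe'.

(0, 2)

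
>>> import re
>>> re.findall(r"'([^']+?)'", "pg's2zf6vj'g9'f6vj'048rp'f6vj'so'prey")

Because there's exactly one group, `findall` drops the full match and keeps group 1 from each hit.

['s2zf6vj', 'f6vj', 'f6vj']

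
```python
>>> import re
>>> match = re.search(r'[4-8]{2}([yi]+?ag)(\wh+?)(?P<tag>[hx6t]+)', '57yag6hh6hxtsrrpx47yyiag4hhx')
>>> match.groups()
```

The match spans [0:12] → '57yag6hh6hxt'.
Captured: group 1 = 'yag', group 2 = '6h', group 3 = 'h6hxt'.

('yag', '6h', 'h6hxt')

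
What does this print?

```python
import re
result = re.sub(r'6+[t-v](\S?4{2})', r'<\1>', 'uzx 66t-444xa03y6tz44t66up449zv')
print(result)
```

uzx <-44>4xa03y<z44>t<p44>9zv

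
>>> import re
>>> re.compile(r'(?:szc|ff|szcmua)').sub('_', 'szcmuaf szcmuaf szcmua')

'_muaf _muaf _mua'

The regex engine tests alternatives in the order written; an earlier branch that matches wins even if a later one would match more.
Matches: at [0:3] → 'szc'; at [8:11] → 'szc'; at [16:19] → 'szc'.
`sub` substitutes '_' at each match site.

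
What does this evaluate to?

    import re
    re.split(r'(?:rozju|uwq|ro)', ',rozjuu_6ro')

The regex engine tests alternatives in the order written; an earlier branch that matches wins even if a later one would match more.
Matches to split on: at [1:6] → 'rozju'; at [9:11] → 'ro'.
Splitting on the pattern gives 3 pieces.

[',', 'u_6', '']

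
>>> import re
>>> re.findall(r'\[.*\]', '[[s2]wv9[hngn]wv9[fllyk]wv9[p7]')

Since nothing is captured, `findall` lists the 1 matched substring directly.

['[[s2]wv9[hngn]wv9[fllyk]wv9[p7]']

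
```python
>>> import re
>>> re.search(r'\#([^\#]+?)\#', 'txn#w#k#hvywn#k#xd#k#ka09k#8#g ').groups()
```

The match spans [3:6] → '#w#'.
Captured: group 1 = 'w'.

('w',)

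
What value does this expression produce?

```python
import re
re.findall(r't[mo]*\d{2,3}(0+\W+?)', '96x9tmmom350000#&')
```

['000#']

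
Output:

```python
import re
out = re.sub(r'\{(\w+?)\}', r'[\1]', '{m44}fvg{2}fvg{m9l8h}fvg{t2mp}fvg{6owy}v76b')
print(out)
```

[m44]fvg[2]fvg[m9l8h]fvg[t2mp]fvg[6owy]v76b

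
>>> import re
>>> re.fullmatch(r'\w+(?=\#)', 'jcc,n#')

The positive lookaround only admits positions where the adjacent text matches; those characters stay outside the span.
For `fullmatch`, every character of the input must be accounted for by the pattern.
Here the string isn't matched end-to-end, so the call returns None.

None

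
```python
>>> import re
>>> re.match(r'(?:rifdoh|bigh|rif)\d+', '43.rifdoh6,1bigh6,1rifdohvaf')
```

None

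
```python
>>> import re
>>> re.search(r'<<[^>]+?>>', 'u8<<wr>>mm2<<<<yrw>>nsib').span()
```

(2, 8)

The match spans [2:8] → '<<wr>>'.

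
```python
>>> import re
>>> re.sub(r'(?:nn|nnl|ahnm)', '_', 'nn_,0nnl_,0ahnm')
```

Alternation tries branches left to right and keeps the first one that lets the overall match succeed at that position.
`sub` substitutes '_' at each match site.

'__,0_l_,0_'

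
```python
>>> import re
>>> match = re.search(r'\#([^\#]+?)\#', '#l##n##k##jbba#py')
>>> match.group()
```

'#l#'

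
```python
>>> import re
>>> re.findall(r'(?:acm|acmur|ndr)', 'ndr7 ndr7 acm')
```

Matches: at [0:3] → 'ndr'; at [5:8] → 'ndr'; at [10:13] → 'acm'.
`findall` yields the raw match text (3 of them) because the pattern has no groups.

['ndr', 'ndr', 'acm']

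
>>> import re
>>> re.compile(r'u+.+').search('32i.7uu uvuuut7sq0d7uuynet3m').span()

Pattern: one or more of a literal 'u'; then one or more of any character.
The match spans [5:28] → 'uu uvuuut7sq0d7uuynet3m'.

(5, 28)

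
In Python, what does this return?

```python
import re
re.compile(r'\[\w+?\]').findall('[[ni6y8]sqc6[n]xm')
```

['[ni6y8]', '[n]']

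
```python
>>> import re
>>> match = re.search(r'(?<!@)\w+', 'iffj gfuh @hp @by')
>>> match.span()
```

`(?!…)`/`(?<!…)` only lets a position through if the neighbouring text does NOT match; no characters are consumed.
`search` walks the string left to right and returns the first match it finds.
The match spans [0:4] → 'iffj'.

(0, 4)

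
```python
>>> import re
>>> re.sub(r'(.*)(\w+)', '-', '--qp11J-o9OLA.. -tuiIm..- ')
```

'-..- '

Pattern: zero or more of any character (captured); then one or more of a word character (captured).
Each match is replaced by '-'.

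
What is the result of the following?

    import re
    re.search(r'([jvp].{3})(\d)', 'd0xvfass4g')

Pattern: one of [jvp], then exactly 3 of any character (captured); then a digit (captured).
Here the pattern never matches, so the call returns None.

None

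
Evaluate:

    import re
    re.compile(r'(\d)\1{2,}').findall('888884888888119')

['8', '8']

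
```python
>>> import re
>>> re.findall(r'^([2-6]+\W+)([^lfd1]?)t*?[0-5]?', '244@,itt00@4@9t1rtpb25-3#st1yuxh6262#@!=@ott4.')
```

[('244@,', 'i')]

The pattern matches anchored at the start of the string; then one or more of a character in [2-6], then one or more of a non-word character (captured); then optionally any character except [lfd1] (captured); then zero or more of a literal 't' (lazy), then optionally a character in [0-5].
Matches: at [0:6] match '244@,i', groups = ('244@,', 'i').
2 groups means the one result is a tuple of 2 captured strings — 1 here.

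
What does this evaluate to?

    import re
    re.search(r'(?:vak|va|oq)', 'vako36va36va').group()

'vak'

Branches in `(...|...)` are attempted left-to-right; the first branch that allows the whole pattern to succeed is taken.
Unlike `match`, `search` isn't anchored — it looks for the pattern anywhere in the string.
The match spans [0:3] → 'vak'.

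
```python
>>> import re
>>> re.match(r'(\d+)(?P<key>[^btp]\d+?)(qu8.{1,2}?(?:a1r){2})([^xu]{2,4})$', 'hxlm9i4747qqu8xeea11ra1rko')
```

This matches one or more of a digit (captured); then any character except [btp], then one or more of a digit (lazy) (captured as 'key'); then the literal 'qu8', then 1 to 2 of any character (lazy), then the literal 'a1r' repeated 2 times (captured); then 2 to 4 of any character except [xu] (captured); then anchored at the end.
`re.match` only tries the pattern at the start of the string.
Here position 0 doesn't satisfy it, so the call returns None.

None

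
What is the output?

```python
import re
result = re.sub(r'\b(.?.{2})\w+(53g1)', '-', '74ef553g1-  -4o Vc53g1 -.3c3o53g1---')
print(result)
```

--  ------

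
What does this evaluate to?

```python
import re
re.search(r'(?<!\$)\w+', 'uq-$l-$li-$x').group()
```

`(?!…)`/`(?<!…)` only lets a position through if the neighbouring text does NOT match; no characters are consumed.
Unlike `match`, `search` isn't anchored — it looks for the pattern anywhere in the string.
The match spans [0:2] → 'uq'.

'uq'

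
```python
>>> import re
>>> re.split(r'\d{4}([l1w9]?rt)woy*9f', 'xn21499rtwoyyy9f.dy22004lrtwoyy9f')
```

This matches exactly 4 of a digit; then optionally one of [l1w9], then the literal 'rt' (captured); then the literal 'wo', then zero or more of the literal 'y', then the literal '9f'.
The group in the pattern means `split` returns the separators' captures alongside the pieces.

['xn', '9rt', '.dy2', 'lrt', '']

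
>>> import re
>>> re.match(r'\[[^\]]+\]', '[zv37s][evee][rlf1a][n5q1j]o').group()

'[zv37s]'

`re.match` won't scan ahead — the pattern has to work from the very first character.
The match spans [0:7] → '[zv37s]'.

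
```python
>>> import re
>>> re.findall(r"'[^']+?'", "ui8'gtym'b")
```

Scanning left to right: at [3:9] → "'gtym'".
With no groups in the pattern, `findall` gives back each whole match — 1 here.

["'gtym'"]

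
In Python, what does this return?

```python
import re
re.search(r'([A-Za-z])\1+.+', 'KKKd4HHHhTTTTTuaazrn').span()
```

(0, 20)

`\1` has to match the exact text group 1 already captured.
The match spans [0:20] → 'KKKd4HHHhTTTTTuaazrn'.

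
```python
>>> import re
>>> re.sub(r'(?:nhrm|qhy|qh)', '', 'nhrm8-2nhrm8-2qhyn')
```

The regex engine tests alternatives in the order written; an earlier branch that matches wins even if a later one would match more.
`sub` substitutes '' at each match site.

'8-28-2n'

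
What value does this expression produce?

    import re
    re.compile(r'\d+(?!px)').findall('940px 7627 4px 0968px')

The negative lookaround is zero-width — it rules out positions where the adjacent text would match, without consuming anything.
With no groups in the pattern, `findall` gives back each whole match — 3 here.

['94', '7627', '096']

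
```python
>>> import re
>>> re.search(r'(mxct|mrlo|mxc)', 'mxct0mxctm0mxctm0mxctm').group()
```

`|` is ordered: at each position the engine commits to the first alternative that works.
The match spans [0:4] → 'mxct'.

'mxct'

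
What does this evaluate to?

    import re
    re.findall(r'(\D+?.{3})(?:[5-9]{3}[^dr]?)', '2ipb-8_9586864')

The `?` after the quantifier makes it lazy — it takes as little as possible before letting the rest of the pattern try.
`findall` collects group 1 from the one match (1 total).

['ipb-8_']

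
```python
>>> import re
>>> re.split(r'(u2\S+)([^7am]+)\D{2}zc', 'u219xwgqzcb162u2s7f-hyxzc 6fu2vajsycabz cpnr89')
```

['', 'u219xwgqzcb162u2s7f-', 'h', ' 6fu2vajsycabz cpnr89']

Pattern: the literal 'u2', then one or more of a non-whitespace character (captured); then one or more of any character except [7am] (captured); then exactly 2 of a non-digit, then the literal 'zc'.
Matches to split on: at [0:25] → 'u219xwgqzcb162u2s7f-hyxzc'.
With a capturing group present, the delimiter's captured portion is kept in the result list.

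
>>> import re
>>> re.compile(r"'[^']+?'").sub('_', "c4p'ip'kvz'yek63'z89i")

'c4p_kvz_z89i'

Matches: at [3:7] → "'ip'"; at [10:17] → "'yek63'".
`sub` substitutes '_' at each match site.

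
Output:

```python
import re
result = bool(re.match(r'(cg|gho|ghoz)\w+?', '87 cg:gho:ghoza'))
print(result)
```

`re.match` won't scan ahead — the pattern has to work from the very first character.
Here the pattern fails at index 0, so the call returns None, and `bool(None)` is False.

False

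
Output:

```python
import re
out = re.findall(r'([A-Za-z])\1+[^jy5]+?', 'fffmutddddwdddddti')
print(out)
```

['f', 'd', 'd']

The backreference `\1` re-matches whatever the first group consumed, character for character.
Scanning left to right: at [0:4] match 'fffm', group 1 = 'f'; at [6:11] match 'ddddw', group 1 = 'd'; at [11:17] match 'dddddt', group 1 = 'd'.
Because there's exactly one group, `findall` drops the full match and keeps group 1 from each hit.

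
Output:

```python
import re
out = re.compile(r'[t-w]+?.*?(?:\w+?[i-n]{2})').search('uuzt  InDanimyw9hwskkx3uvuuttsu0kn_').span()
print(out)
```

(0, 12)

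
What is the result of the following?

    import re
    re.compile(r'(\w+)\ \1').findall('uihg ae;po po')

['po']

A backreference is literal: `\1` must see the identical characters the first group matched.
Scanning left to right: at [8:13] match 'po po', group 1 = 'po'.
Because there's exactly one group, `findall` drops the full match and keeps group 1 from the one hit.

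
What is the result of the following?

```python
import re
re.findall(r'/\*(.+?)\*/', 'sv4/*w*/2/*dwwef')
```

['w']

With a single group, `findall` returns only what that group captured — 1 item.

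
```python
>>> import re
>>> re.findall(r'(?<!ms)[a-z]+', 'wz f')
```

['wz', 'f']

The negative lookaround is zero-width — it rules out positions where the adjacent text would match, without consuming anything.
Walking the string: at [0:2] → 'wz'; at [3:4] → 'f'.
Since nothing is captured, `findall` lists the 2 matched substrings directly.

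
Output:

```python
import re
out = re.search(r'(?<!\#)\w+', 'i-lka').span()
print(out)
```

`(?!…)`/`(?<!…)` only lets a position through if the neighbouring text does NOT match; no characters are consumed.
The match spans [0:1] → 'i'.

(0, 1)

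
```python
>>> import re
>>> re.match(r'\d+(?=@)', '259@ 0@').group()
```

'259'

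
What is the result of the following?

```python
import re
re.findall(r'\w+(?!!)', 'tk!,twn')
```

['t', 'twn']

A negative assertion filters positions out without eating any characters.
No capturing groups, so `findall` returns the 2 full match strings.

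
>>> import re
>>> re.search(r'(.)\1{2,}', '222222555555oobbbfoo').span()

(0, 6)

`\1` is not a pattern — it's the concrete string captured by group 1, re-applied verbatim.
Unlike `match`, `search` isn't anchored — it looks for the pattern anywhere in the string.
The match spans [0:6] → '222222'.
Captured: group 1 = '2'.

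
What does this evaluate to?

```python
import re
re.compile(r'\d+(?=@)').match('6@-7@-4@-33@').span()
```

Because the assertion is zero-width, the text it checks is not consumed and won't appear in the result.
`re.match` only tries the pattern at the start of the string.
The match spans [0:1] → '6'.

(0, 1)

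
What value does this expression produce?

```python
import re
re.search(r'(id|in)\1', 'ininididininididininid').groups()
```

The backreference `\1` re-matches whatever the first group consumed, character for character.
`search` walks the string left to right and returns the first match it finds.
The match spans [0:4] → 'inin'.
Captured: group 1 = 'in'.

('in',)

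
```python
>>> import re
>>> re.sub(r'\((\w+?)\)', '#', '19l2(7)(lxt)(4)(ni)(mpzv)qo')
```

'19l2#####qo'

Matches: at [4:7] → '(7)'; at [7:12] → '(lxt)'; at [12:15] → '(4)'; at [15:19] → '(ni)'; at [19:25] → '(mpzv)'.
Each match is replaced by '#'.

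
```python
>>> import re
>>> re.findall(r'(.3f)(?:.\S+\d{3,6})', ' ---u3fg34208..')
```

This matches any character, then the literal '3f' (captured); then any character, then one or more of a non-whitespace character, then 3 to 6 of a digit (non-capturing group).
Walking the string: at [4:13] match 'u3fg34208', group 1 = 'u3f'.
Because there's exactly one group, `findall` drops the full match and keeps group 1 from the one hit.

['u3f']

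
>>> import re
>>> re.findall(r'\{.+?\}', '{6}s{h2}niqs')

A non-greedy quantifier consumes as few characters as it can — just enough that the remainder of the pattern still matches from where it stops; whatever follows it matches normally.
With no groups in the pattern, `findall` gives back each whole match — 2 here.

['{6}', '{h2}']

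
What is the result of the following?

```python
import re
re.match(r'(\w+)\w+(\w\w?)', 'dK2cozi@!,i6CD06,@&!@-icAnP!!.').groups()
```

('dK2co', 'i')

The pattern matches one or more of a word character (captured); then one or more of a word character; then a word character, then optionally a word character (captured).
`re.match` only tries the pattern at the start of the string.
The match spans [0:7] → 'dK2cozi'.
Captured: group 1 = 'dK2co', group 2 = 'i'.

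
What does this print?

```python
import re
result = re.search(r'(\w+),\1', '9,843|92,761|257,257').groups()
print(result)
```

A backreference is literal: `\1` must see the identical characters the first group matched.
`re.search` scans for the first position where the pattern succeeds.
The match spans [13:20] → '257,257'.
Captured: group 1 = '257'.

('257',)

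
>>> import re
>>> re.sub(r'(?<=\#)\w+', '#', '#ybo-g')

Because the assertion is zero-width, the text it checks is not consumed and won't appear in the result.
Matches: at [1:4] → 'ybo'.
Every occurrence is swapped for '#'.

'##-g'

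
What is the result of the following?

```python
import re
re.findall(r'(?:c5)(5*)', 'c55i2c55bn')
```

['5', '5']

This matches the literal 'c', then the literal '5' (non-capturing group); then zero or more of a literal '5' (captured).
Matches: at [0:3] match 'c55', group 1 = '5'; at [5:8] match 'c55', group 1 = '5'.
One capturing group, so `findall` returns just the captured substring from each match — 2 in all.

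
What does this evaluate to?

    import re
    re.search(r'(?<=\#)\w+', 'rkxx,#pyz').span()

(6, 9)

Because the assertion is zero-width, the text it checks is not consumed and won't appear in the result.
`re.search` tries every starting position until one works.
The match spans [6:9] → 'pyz'.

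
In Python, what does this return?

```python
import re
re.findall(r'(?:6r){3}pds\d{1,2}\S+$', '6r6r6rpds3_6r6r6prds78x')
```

The pattern matches the literal '6r' repeated 3 times, then the literal 'pds'; then 1 to 2 of a digit, then one or more of a non-whitespace character; then anchored at the end.
Matches: at [0:23] → '6r6r6rpds3_6r6r6prds78x'.
No capturing groups, so `findall` returns the 1 full match string.

['6r6r6rpds3_6r6r6prds78x']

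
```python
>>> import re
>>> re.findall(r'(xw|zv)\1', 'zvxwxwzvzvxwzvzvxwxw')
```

The backreference `\1` re-matches whatever the first group consumed, character for character.
`findall` collects group 1 from each match (4 total).

['xw', 'zv', 'zv', 'xw']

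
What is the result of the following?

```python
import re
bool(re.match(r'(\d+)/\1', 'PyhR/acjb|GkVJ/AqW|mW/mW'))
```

`re.match` only tries the pattern at the start of the string.
Here the pattern fails at index 0, so the call returns None, and `bool(None)` is False.

False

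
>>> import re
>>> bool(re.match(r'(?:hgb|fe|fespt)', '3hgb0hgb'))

False

With `match`, the pattern is implicitly anchored at the beginning.
Here position 0 doesn't satisfy it, so the call returns None, and `bool(None)` is False.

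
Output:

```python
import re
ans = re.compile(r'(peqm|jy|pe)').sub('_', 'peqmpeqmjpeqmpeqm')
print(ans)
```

The regex engine tests alternatives in the order written; an earlier branch that matches wins even if a later one would match more.
`sub` substitutes '_' at each match site.

__j__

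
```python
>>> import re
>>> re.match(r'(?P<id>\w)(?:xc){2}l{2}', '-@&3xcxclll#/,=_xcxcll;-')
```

None

The pattern matches a word character (captured as 'id'); then the literal 'xc' repeated 2 times, then exactly 2 of the literal 'l'.
`re.match` won't scan ahead — the pattern has to work from the very first character.
Here the pattern fails at index 0, so the call returns None.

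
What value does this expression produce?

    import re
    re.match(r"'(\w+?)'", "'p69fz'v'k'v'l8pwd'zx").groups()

('p69fz',)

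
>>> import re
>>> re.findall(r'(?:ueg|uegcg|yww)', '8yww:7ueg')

Matches: at [1:4] → 'yww'; at [6:9] → 'ueg'.
With no groups in the pattern, `findall` gives back each whole match — 2 here.

['yww', 'ueg']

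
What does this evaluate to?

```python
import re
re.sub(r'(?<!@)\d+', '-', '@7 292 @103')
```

'@7 - @1-'

`(?!…)`/`(?<!…)` only lets a position through if the neighbouring text does NOT match; no characters are consumed.
Matches: at [3:6] → '292'; at [9:11] → '03'.
Each match is replaced by '-'.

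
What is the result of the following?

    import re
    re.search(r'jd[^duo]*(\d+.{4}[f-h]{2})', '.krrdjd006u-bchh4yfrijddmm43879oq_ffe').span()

(5, 16)

This matches the literal 'jd', then zero or more of any character except [duo]; then one or more of a digit, then exactly 4 of any character, then exactly 2 of a character in [f-h] (captured).
`re.search` tries every starting position until one works.
The match spans [5:16] → 'jd006u-bchh'.
Captured: group 1 = '6u-bchh'.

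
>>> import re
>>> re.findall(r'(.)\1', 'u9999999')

`\1` has to match the exact text group 1 already captured.
`findall` collects group 1 from each match (3 total).

['9', '9', '9']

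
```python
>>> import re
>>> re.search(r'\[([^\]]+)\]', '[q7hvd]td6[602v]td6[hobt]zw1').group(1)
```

Unlike `match`, `search` isn't anchored — it looks for the pattern anywhere in the string.
The match spans [0:7] → '[q7hvd]'.
Captured: group 1 = 'q7hvd'.

'q7hvd'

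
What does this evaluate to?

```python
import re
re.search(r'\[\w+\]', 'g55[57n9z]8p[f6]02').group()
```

'[57n9z]'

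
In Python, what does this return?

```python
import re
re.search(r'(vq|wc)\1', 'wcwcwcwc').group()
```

'wcwc'

A backreference is literal: `\1` must see the identical characters the first group matched.
`re.search` tries every starting position until one works.
The match spans [0:4] → 'wcwc'.
Captured: group 1 = 'wc'.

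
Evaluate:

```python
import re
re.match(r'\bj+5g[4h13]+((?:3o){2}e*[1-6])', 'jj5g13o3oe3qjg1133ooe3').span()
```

(0, 11)

This matches a word boundary (`\b`, zero-width); then one or more of a literal 'j', then the literal '5g'; then one or more of one of [4h13]; then the literal '3o' repeated 2 times, then zero or more of a literal 'e', then a character in [1-6] (captured).
`re.match` won't scan ahead — the pattern has to work from the very first character.
The match spans [0:11] → 'jj5g13o3oe3'.
Captured: group 1 = '3o3oe3'.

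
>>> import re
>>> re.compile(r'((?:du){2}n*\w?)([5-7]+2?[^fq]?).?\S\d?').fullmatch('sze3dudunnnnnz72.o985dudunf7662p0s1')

Pattern: the literal 'du' repeated 2 times, then zero or more of the literal 'n', then optionally a word character (captured); then one or more of a character in [5-7], then optionally a literal '2', then optionally any character except [fq] (captured); then optionally any character, then a non-whitespace character, then optionally a digit.
`re.fullmatch` is like wrapping the pattern in `^…$` (in single-line mode).
Here the pattern can't cover the whole string, so the call returns None.

None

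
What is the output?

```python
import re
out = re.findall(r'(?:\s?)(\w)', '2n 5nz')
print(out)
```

['2', 'n', '5', 'n', 'z']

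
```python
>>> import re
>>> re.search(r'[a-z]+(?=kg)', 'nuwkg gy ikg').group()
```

'nuw'

Because the assertion is zero-width, the text it checks is not consumed and won't appear in the result.
The match spans [0:3] → 'nuw'.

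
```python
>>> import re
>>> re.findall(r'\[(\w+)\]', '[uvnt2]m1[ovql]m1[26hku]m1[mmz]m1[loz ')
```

['uvnt2', 'ovql', '26hku', 'mmz']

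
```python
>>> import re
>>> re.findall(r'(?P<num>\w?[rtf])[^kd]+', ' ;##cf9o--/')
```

The pattern matches optionally a word character, then one of [rtf] (captured as 'num'); then one or more of any character except [kd].
Walking the string: at [4:11] match 'cf9o--/', group 1 = 'cf'.
With a single group, `findall` returns only what that group captured — 1 item.

['cf']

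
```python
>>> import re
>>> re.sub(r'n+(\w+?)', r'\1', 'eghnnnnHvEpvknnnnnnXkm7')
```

With the lazy modifier that quantifier settles for the fewest repetitions that let the rest of the pattern succeed (the atoms after it are unaffected and can still be greedy).
`\1` in the replacement pulls in group 1's text for each match.

'eghHvEpvkXkm7'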